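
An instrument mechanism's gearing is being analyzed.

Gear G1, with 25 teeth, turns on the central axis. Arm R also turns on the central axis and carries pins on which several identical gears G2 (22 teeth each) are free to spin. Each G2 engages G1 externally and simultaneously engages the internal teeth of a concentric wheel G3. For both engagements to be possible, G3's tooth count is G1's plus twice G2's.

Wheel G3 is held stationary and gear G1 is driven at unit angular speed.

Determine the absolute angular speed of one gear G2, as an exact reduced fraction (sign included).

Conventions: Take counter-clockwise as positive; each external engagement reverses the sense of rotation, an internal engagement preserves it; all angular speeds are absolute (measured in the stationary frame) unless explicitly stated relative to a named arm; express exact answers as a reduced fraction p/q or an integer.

-25/44

planetary set (25T centre, 22T on arm, 69T internal) — Willis relation
ring teeth: 25 + 2·22 = 69
25(ω_sun−ω_arm) = −69(ω_ring−ω_arm),  ω_ring = 0, ω_sun = 1
25(1−ω_arm) = −69(0−ω_arm)  ⇒  94·ω_arm = 25  ⇒  ω_arm = 25/94
sun–planet mesh: 25·(1−25/94) = −22·(ω_p−ω_arm)  ⇒  ω_p−ω_arm = -1725/2068
ω_p = 25/94 − 1725/2068 = -25/44
exact speed ratio = -25/44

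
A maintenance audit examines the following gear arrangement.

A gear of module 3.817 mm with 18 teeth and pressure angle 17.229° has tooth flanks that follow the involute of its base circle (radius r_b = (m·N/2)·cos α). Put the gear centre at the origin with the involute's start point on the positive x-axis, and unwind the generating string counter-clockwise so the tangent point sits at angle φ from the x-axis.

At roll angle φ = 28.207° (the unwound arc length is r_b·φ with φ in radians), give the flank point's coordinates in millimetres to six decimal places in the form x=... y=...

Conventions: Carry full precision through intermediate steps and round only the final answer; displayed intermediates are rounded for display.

x=36.550007 y=1.273637

recognized (one wheel, involute flank): single-mesh tooth geometry, m = 3.817, N = 18
pitch radius r_p = m·N/2 = 3.817·18/2 = 34.353000
base radius r_b = r_p·cos α = 34.353000·cos 17.229° = 32.811532
roll angle φ = 28.207° = 0.49230502 rad
x = r_b·(cos φ + φ·sin φ) = 36.550007
y = r_b·(sin φ − φ·cos φ) = 1.273637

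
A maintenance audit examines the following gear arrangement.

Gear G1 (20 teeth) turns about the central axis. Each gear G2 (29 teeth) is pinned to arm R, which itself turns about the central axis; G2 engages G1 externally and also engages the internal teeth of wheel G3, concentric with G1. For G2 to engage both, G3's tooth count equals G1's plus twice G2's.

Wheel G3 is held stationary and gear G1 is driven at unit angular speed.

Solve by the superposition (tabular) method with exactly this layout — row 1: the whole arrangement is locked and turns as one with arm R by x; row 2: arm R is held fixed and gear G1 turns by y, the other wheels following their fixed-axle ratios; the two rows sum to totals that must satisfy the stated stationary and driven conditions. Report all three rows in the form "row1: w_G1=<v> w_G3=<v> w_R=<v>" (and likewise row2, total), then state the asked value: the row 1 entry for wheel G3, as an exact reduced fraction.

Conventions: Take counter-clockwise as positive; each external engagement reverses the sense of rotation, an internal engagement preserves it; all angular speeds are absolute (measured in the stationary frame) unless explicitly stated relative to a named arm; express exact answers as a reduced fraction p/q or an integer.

topology: planetary set — G1 20T / G2 29T / G3 78T, arm = carrier (Willis)
row 1 — lock + rotate with arm: ω_sun = ω_ring = ω_arm = x
row 2: sun turns y, ring = −(20/78)·y, arm 0
boundary: total ω_ring = x − (20/78)·y = 0 and total ω_sun = x + y = 1  ⇒  y = 39/49, x = 10/49
row 2 ring = −(20/78)·39/49 = -10/49
totals (row 1 + row 2): sun 10/49 + 39/49 = 1, ring 10/49 + (-10/49) = 0, arm 10/49 + 0 = 10/49
asked cell (row1, ring) = 10/49

row1: w_G1=10/49 w_G3=10/49 w_R=10/49
row2: w_G1=39/49 w_G3=-10/49 w_R=0
total: w_G1=1 w_G3=0 w_R=10/49
asked value: 10/49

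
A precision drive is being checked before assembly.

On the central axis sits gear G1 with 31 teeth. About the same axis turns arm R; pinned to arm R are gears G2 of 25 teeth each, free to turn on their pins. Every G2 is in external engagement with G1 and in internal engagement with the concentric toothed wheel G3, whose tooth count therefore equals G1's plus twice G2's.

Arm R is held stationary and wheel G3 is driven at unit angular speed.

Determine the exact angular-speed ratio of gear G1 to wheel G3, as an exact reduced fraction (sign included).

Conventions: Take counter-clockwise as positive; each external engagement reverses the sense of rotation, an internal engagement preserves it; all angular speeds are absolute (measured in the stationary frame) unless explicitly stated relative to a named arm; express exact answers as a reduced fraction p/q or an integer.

topology: planetary set — G1 31T / G2 25T / G3 81T, arm = carrier (Willis)
ring teeth: 31 + 2·25 = 81
31(ω_sun−ω_arm) = −81(ω_ring−ω_arm),  ω_arm = 0, ω_ring = 1
ω_sun = 0 − (81/31)(1−0) = -81/31
ω_out/ω_in = -81/31

-81/31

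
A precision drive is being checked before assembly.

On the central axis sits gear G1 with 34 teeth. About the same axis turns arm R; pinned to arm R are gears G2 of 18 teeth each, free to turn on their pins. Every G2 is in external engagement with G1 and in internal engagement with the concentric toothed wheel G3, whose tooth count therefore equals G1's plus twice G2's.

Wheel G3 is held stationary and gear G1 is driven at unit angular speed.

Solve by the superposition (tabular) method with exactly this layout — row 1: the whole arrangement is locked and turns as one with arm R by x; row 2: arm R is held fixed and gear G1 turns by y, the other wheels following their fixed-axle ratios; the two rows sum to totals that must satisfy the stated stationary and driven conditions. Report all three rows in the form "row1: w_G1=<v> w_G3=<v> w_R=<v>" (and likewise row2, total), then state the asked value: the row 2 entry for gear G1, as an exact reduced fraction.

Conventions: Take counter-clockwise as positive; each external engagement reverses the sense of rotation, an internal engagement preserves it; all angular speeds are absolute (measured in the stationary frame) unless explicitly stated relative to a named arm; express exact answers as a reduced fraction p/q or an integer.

topology: planetary set — G1 34T / G2 18T / G3 70T, arm = carrier (Willis)
row 1 — lock + rotate with arm: ω_sun = ω_ring = ω_arm = x
row 2 (arm held, sun turns y): ω_ring = −(34/70)·y, ω_arm = 0
boundary: total ω_ring = x − (34/70)·y = 0 and total ω_sun = x + y = 1  ⇒  y = 35/52, x = 17/52
row 2 ring = −(34/70)·35/52 = -17/52
totals (row 1 + row 2): sun 17/52 + 35/52 = 1, ring 17/52 + (-17/52) = 0, arm 17/52 + 0 = 17/52
asked cell (row2, sun) = 35/52

row1: w_G1=17/52 w_G3=17/52 w_R=17/52
row2: w_G1=35/52 w_G3=-17/52 w_R=0
total: w_G1=1 w_G3=0 w_R=17/52
asked value: 35/52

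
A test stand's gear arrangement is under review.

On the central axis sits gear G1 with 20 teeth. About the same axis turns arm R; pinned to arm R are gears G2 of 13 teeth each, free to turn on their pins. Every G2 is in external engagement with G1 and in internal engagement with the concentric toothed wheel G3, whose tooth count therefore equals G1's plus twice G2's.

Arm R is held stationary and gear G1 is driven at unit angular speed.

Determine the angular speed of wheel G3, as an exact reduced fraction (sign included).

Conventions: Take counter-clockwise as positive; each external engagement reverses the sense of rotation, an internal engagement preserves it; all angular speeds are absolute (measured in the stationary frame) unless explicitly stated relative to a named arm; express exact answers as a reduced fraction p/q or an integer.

-10/23

planetary set (20T centre, 13T on arm, 46T internal) — Willis relation
ring teeth: 20 + 2·13 = 46
20(ω_sun−ω_arm) = −46(ω_ring−ω_arm),  ω_arm = 0, ω_sun = 1
ω_ring = 0 − (20/46)(1−0) = -10/23
exact speed ratio = -10/23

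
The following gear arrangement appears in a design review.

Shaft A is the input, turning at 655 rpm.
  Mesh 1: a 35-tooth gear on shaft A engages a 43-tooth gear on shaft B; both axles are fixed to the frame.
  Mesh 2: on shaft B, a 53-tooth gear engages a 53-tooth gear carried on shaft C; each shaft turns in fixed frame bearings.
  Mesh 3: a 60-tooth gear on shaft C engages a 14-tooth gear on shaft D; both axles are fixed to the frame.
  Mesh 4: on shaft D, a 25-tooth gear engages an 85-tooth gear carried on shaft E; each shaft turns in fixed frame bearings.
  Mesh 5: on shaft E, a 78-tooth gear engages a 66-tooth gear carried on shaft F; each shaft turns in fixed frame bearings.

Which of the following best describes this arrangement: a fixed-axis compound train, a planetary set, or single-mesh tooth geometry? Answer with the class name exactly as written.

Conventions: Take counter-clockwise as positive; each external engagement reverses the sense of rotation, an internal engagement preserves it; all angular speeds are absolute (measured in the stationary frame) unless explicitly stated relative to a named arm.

recognized (6 fixed axles, 5 meshes): fixed-axis compound train
classification: fixed-axis compound train

fixed-axis compound train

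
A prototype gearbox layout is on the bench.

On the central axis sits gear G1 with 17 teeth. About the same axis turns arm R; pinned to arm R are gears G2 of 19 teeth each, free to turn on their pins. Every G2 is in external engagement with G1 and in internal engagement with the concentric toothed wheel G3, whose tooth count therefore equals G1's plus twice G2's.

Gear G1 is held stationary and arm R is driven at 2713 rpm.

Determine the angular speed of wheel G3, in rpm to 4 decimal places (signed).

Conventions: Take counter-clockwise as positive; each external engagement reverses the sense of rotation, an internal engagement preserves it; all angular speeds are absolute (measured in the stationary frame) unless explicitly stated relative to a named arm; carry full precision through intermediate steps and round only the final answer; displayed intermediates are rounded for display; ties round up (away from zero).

topology: planetary set — G1 17T / G2 19T / G3 55T, arm = carrier (Willis)
normalise by the input: solve with ω_arm = 1, then scale by 2713 rpm
ring teeth: 17 + 2·19 = 55
17(ω_sun−ω_arm) = −55(ω_ring−ω_arm),  ω_sun = 0, ω_arm = 1
ω_ring = 1 − (17/55)(0−1) = 72/55
scale: ω_ring = 72/55 × 2713 rpm = +3551.5636 rpm

+3551.5636 rpm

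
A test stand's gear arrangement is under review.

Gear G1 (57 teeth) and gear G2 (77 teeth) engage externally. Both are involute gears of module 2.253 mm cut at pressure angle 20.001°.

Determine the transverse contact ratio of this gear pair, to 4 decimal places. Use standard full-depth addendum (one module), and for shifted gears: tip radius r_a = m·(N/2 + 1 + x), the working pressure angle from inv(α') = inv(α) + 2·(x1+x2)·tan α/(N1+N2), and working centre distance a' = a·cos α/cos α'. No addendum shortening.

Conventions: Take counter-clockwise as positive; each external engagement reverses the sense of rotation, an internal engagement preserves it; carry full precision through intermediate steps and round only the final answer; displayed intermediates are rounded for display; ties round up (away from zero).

1.7986

topology: single-mesh involute geometry — m = 2.253, 57T/77T pair
base radii: r_b1 = 60.337750, r_b2 = 81.508890
tip radii: r_a1 = 66.463500, r_a2 = 88.993500
no profile shift: α' = α, a' = a
action lengths: √(r_a1²−r_b1²) = 27.870285, √(r_a2²−r_b2²) = 35.723156
base pitch p_b = π·m·cos α = 6.651110
CR = (27.870285 + 35.723156 − 150.951000·sin 20.00100°)/6.651110 = 1.798600
contact ratio ≈ 1.7986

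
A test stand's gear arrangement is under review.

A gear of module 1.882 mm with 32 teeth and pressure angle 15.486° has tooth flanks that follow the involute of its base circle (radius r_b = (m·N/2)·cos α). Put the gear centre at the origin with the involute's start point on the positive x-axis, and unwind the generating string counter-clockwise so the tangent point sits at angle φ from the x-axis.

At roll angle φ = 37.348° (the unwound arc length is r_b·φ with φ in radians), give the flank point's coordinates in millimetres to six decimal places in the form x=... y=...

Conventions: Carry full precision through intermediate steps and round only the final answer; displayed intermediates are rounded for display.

x=34.544295 y=2.566999

recognized (one wheel, involute flank): single-mesh tooth geometry, m = 1.882, N = 32
pitch radius r_p = m·N/2 = 1.882·32/2 = 30.112000
base radius r_b = r_p·cos α = 30.112000·cos 15.486° = 29.018806
roll angle φ = 37.348° = 0.65184557 rad
x = r_b·(cos φ + φ·sin φ) = 34.544295
y = r_b·(sin φ − φ·cos φ) = 2.566999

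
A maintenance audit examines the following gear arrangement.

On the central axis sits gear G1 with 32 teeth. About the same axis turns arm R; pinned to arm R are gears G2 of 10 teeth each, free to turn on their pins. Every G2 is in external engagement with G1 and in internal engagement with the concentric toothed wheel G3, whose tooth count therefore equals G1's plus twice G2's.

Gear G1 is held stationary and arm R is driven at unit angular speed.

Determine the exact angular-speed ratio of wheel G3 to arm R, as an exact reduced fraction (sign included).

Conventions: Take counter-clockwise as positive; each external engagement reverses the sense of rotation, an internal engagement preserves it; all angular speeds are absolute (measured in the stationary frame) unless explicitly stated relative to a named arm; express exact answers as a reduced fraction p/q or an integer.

21/13

planetary set (32T centre, 10T on arm, 52T internal) — Willis relation
ring teeth: 32 + 2·10 = 52
32(ω_sun−ω_arm) = −52(ω_ring−ω_arm),  ω_sun = 0, ω_arm = 1
ω_ring = 1 − (32/52)(0−1) = 21/13
ω_out/ω_in = 21/13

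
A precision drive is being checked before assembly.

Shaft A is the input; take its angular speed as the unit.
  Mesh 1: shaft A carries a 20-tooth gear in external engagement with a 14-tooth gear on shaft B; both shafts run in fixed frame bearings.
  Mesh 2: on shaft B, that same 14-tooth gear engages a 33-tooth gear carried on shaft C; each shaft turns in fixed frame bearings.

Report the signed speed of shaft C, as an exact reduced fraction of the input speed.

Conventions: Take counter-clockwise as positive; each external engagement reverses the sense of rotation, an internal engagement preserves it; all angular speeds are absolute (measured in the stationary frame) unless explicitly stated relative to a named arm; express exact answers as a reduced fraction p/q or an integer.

2-mesh fixed-axis compound train (all bearings frame-fixed)
mesh 1 [20T→14T]: |ω|/ω_in = 1×20/14 = 10/7, sense flips to −
mesh 2 [14T→33T]: |ω|/ω_in = (10/7)×14/33 = 20/33, sense flips to +
signed output speed (× input speed) = 20/33

20/33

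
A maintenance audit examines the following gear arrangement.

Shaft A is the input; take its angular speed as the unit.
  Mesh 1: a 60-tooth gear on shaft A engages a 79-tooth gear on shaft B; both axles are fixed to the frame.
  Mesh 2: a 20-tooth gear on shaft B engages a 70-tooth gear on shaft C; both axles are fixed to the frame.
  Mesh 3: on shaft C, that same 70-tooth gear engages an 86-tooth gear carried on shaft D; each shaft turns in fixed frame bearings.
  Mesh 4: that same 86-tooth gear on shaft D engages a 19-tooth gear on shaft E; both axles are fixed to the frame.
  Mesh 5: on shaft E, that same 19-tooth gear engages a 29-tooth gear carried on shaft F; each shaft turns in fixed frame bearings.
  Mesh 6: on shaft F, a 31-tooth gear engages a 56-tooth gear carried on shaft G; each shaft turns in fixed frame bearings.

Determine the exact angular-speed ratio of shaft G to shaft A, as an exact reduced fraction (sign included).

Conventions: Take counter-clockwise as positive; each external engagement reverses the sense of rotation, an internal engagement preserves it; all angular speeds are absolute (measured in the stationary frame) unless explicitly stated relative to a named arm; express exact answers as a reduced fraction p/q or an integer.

4650/16037

class = fixed-axis compound train [6 meshes; 6 ratios multiply, 6 sense flips]
mesh 1 [60T→79T]: running ratio 60/79, sense −
mesh 2 [20T→70T]: running ratio 120/553, sense +
mesh 3 [70T→86T]: running ratio 600/3397, sense −
mesh 4 [86T→19T]: running ratio 1200/1501, sense +
mesh 5 [19T→29T]: running ratio 1200/2291, sense −
mesh 6 [31T→56T]: running ratio 4650/16037, sense +
ω_out/ω_in = 4650/16037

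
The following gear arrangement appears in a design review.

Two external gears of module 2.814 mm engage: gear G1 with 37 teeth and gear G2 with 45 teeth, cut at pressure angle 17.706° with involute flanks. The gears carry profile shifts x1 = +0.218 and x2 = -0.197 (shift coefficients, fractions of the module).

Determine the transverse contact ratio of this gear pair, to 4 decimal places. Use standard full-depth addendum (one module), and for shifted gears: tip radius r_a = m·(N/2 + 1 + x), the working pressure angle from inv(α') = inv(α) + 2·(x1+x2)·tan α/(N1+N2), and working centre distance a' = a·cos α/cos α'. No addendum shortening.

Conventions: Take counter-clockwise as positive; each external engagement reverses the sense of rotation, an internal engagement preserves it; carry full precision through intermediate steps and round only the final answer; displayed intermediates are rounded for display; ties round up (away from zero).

single-mesh involute tooth geometry (37T engaging 45T at module 2.814)
base radii: r_b1 = 49.592946, r_b2 = 60.315746
tip radii: r_a1 = 55.486452, r_a2 = 65.574642
inv(α') = inv(17.706°) + 2·(+0.218-0.197)·tan α/(37+45) = 0.01039162  ⇒  α' = 17.79742°
a' = a·cos α / cos α' = 115.3740·cos 17.706°/cos 17.79742° = 115.432947
action lengths: √(r_a1²−r_b1²) = 24.885458, √(r_a2²−r_b2²) = 25.730226
base pitch p_b = π·m·cos α = 8.421667
CR = (24.885458 + 25.730226 − 115.432947·sin 17.79742°)/8.421667 = 1.820700
contact ratio ≈ 1.8207

1.8207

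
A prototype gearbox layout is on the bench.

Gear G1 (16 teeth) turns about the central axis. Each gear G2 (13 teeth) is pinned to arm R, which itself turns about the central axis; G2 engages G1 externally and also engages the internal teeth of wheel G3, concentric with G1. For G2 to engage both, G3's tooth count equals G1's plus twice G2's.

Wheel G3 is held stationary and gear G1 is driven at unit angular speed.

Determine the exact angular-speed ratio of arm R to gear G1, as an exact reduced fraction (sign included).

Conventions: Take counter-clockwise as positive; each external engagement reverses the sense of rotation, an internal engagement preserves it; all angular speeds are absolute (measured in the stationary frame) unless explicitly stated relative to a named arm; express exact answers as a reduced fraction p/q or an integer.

8/29

class = planetary set [G3 = 16+2·13 = 42; Willis about the carrier]
ring teeth: 16 + 2·13 = 42
16(ω_sun−ω_arm) = −42(ω_ring−ω_arm),  ω_ring = 0, ω_sun = 1
16(1−ω_arm) = −42(0−ω_arm)  ⇒  58·ω_arm = 16  ⇒  ω_arm = 8/29
ω_out/ω_in = 8/29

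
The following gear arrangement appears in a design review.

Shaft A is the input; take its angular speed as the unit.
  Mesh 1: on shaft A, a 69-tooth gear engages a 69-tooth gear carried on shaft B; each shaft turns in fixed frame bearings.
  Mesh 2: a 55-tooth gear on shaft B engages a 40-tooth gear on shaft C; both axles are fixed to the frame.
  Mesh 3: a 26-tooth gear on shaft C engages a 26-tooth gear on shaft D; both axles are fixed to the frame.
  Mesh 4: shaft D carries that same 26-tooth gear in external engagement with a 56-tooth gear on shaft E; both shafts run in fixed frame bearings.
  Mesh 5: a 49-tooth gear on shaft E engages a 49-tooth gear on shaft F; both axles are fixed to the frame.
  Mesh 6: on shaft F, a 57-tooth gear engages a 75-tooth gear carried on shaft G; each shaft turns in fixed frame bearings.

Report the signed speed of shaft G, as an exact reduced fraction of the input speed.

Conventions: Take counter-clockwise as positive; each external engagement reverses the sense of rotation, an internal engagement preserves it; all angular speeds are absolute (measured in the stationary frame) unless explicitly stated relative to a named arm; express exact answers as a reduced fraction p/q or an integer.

6-mesh fixed-axis compound train (all bearings frame-fixed)
mesh 1 [69T→69T]: |ω|/ω_in = 1×69/69 = 1, sense flips to −
mesh 2 [55T→40T]: |ω|/ω_in = 1×55/40 = 11/8, sense flips to +
mesh 3 [26T→26T]: |ω|/ω_in = (11/8)×26/26 = 11/8, sense flips to −
mesh 4 [26T→56T]: |ω|/ω_in = (11/8)×26/56 = 143/224, sense flips to +
mesh 5 [49T→49T]: |ω|/ω_in = (143/224)×49/49 = 143/224, sense flips to −
mesh 6 [57T→75T]: |ω|/ω_in = (143/224)×57/75 = 2717/5600, sense flips to +
signed output speed (× input speed) = 2717/5600

2717/5600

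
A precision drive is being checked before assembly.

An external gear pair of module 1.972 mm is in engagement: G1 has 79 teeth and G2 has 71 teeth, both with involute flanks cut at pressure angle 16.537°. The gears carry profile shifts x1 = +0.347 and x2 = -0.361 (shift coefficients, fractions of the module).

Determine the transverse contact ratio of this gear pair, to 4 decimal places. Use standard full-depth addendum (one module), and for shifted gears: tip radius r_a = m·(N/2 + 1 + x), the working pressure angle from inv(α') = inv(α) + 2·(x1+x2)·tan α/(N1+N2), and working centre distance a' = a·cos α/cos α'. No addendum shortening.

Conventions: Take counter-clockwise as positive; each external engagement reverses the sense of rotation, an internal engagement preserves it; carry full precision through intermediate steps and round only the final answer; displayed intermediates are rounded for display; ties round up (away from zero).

2.0520

topology: single-mesh involute geometry — m = 1.972, 79T/71T pair
base radii: r_b1 = 74.672002, r_b2 = 67.110281
tip radii: r_a1 = 80.550284, r_a2 = 71.266108
inv(α') = inv(16.537°) + 2·(+0.347-0.361)·tan α/(79+71) = 0.00823554  ⇒  α' = 16.50090°
a' = a·cos α / cos α' = 147.9000·cos 16.537°/cos 16.50090° = 147.872363
action lengths: √(r_a1²−r_b1²) = 30.206627, √(r_a2²−r_b2²) = 23.980583
base pitch p_b = π·m·cos α = 5.938962
CR = (30.206627 + 23.980583 − 147.872363·sin 16.50090°)/5.938962 = 2.052038
contact ratio ≈ 2.0520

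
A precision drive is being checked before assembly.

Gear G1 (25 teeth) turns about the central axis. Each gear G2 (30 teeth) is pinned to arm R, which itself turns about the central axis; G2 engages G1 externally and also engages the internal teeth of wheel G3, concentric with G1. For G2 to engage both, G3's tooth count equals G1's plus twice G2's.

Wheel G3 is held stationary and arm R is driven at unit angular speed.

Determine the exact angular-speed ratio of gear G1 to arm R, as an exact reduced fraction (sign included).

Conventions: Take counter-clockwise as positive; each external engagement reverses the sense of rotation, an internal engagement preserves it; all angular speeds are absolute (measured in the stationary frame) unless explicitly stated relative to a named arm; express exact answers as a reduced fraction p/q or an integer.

22/5

class = planetary set [G3 = 25+2·30 = 85; Willis about the carrier]
ring teeth: 25 + 2·30 = 85
25(ω_sun−ω_arm) = −85(ω_ring−ω_arm),  ω_ring = 0, ω_arm = 1
ω_sun = 1 − (85/25)(0−1) = 22/5
ω_out/ω_in = 22/5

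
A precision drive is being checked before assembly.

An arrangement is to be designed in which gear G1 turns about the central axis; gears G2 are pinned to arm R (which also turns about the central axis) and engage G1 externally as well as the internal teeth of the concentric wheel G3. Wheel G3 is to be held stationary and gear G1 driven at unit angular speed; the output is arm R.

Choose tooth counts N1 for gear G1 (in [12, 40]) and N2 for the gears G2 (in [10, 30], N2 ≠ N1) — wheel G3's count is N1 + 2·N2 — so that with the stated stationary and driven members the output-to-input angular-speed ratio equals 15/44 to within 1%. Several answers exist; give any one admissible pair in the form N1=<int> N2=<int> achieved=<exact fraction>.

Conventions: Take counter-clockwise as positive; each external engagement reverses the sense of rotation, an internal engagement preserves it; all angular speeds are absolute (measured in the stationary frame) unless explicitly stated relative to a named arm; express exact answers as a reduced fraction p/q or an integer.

N1=30 N2=14 achieved=15/44

design class (target 15/44): planetary set
Willis with ω_ring = 0: ω_arm/ω_sun = N1/(N1+N3); set equal to 15/44  ⇒  N3/N1 = 1/(15/44) − 1 = 29/15
N3 = N1 + 2·N2  ⇒  N2/N1 = (N3/N1 − 1)/2 = (29/15 − 1)/2 = 7/15
smallest multiple with N1 ≥ 12 and N2 ≥ 10: k = 2  ⇒  N1 = 2·15 = 30, N2 = 2·7 = 14 (N1 ≤ 40, N2 ≤ 30, N2 ≠ N1 ✓), N3 = 30 + 2·14 = 58
check: N1/(N1+N3) with N1 = 30, N3 = 58 gives 15/44; |achieved − target| = 0 ≤ 3/880 ✓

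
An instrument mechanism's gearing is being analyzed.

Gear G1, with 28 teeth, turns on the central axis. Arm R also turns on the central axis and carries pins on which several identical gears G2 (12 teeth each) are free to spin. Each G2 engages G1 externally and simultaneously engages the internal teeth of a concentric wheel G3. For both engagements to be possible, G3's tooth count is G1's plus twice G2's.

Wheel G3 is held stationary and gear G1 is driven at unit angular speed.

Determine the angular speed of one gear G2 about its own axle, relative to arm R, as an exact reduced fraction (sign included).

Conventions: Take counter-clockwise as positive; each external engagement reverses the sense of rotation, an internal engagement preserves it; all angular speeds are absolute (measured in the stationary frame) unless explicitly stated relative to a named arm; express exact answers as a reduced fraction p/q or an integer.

class = planetary set [G3 = 28+2·12 = 52; Willis about the carrier]
ring teeth: 28 + 2·12 = 52
28(ω_sun−ω_arm) = −52(ω_ring−ω_arm),  ω_ring = 0, ω_sun = 1
28(1−ω_arm) = −52(0−ω_arm)  ⇒  80·ω_arm = 28  ⇒  ω_arm = 7/20
sun–planet mesh: 28·(1−7/20) = −12·(ω_p−ω_arm)  ⇒  ω_p−ω_arm = -91/60
exact speed ratio = -91/60

-91/60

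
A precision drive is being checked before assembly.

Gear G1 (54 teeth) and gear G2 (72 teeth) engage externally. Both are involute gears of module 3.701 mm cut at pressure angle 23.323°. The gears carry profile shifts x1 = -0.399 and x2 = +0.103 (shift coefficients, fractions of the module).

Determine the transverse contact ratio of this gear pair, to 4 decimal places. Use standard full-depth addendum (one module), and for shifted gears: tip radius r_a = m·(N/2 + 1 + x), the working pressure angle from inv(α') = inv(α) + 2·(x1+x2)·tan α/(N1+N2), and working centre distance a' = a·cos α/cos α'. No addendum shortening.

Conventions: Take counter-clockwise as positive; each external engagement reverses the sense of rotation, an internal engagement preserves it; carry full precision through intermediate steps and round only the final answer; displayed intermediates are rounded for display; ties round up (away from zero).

1.6633

single-mesh involute tooth geometry (54T engaging 72T at module 3.701)
base radii: r_b1 = 91.761718, r_b2 = 122.348957
tip radii: r_a1 = 102.151301, r_a2 = 137.318203
inv(α') = inv(23.323°) + 2·(-0.399+0.103)·tan α/(54+72) = 0.02205517  ⇒  α' = 22.67897°
a' = a·cos α / cos α' = 233.1630·cos 23.323°/cos 22.67897° = 232.053100
action lengths: √(r_a1²−r_b1²) = 44.885137, √(r_a2²−r_b2²) = 62.345984
base pitch p_b = π·m·cos α = 10.676961
CR = (44.885137 + 62.345984 − 232.053100·sin 22.67897°)/10.676961 = 1.663301
contact ratio ≈ 1.6633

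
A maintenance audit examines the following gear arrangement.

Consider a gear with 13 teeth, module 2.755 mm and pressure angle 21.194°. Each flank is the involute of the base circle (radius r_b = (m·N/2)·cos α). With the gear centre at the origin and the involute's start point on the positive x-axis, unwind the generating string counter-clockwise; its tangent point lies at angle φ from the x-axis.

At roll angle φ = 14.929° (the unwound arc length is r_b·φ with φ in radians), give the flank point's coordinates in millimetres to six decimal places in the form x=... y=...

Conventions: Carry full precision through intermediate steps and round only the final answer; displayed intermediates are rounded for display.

single-mesh involute tooth geometry (13T wheel at module 2.755)
pitch radius r_p = m·N/2 = 2.755·13/2 = 17.907500
base radius r_b = r_p·cos α = 17.907500·cos 21.194° = 16.696267
roll angle φ = 14.929° = 0.26056020 rad
x = r_b·(cos φ + φ·sin φ) = 17.253451
y = r_b·(sin φ − φ·cos φ) = 0.097785

x=17.253451 y=0.097785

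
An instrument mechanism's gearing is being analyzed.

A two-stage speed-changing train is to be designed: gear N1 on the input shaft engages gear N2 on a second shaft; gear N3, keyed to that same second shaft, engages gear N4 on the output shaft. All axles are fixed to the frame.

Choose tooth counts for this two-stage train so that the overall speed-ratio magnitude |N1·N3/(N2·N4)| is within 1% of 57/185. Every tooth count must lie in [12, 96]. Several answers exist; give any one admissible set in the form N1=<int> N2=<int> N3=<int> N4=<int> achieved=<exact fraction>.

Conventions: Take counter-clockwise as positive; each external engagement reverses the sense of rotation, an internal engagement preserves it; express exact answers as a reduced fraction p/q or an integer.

N1=12 N2=20 N3=19 N4=37 achieved=57/185

2-stage fixed-axis compound train for ratio 57/185
target = 57/185 in lowest terms: an exact hit needs N1·N3 = k·57 and N2·N4 = k·185 for one integer k, every count in [12, 96]; additionally prefer no 1:1 stage (N1 ≠ N2, N3 ≠ N4)
k = 1…3: no 1:1-free in-range split of k·57 and k·185 into factor pairs; take k = 4
k = 4: N1·N3 = 228 = 12·19, N2·N4 = 740 = 20·37
achieved = 12·19/(20·37) = 57/185; |achieved − target| = 0 ≤ 57/18500 ✓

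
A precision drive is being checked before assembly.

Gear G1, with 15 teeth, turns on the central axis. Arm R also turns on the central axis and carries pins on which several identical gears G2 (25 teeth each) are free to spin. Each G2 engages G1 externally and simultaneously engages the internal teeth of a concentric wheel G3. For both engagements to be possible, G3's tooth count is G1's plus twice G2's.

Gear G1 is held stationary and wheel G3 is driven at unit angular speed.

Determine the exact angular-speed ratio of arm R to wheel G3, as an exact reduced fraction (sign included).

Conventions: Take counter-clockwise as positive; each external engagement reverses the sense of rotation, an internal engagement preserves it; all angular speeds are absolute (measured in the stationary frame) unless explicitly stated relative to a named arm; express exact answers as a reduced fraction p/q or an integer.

13/16

topology: planetary set — G1 15T / G2 25T / G3 65T, arm = carrier (Willis)
ring teeth: 15 + 2·25 = 65
15(ω_sun−ω_arm) = −65(ω_ring−ω_arm),  ω_sun = 0, ω_ring = 1
15(0−ω_arm) = −65(1−ω_arm)  ⇒  80·ω_arm = 65  ⇒  ω_arm = 13/16
ω_out/ω_in = 13/16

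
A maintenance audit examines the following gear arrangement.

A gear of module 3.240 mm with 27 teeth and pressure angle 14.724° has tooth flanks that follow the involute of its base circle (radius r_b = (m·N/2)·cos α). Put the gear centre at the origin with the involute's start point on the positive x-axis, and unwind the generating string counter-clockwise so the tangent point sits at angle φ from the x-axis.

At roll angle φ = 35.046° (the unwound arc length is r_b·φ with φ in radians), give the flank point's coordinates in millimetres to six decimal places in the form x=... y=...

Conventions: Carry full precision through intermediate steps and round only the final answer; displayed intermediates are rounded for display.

topology: single-mesh involute geometry — m = 3.240, N = 27
pitch radius r_p = m·N/2 = 3.240·27/2 = 43.740000
base radius r_b = r_p·cos α = 43.740000·cos 14.724° = 42.303639
roll angle φ = 35.046° = 0.61166809 rad
x = r_b·(cos φ + φ·sin φ) = 49.492374
y = r_b·(sin φ − φ·cos φ) = 3.107903

x=49.492374 y=3.107903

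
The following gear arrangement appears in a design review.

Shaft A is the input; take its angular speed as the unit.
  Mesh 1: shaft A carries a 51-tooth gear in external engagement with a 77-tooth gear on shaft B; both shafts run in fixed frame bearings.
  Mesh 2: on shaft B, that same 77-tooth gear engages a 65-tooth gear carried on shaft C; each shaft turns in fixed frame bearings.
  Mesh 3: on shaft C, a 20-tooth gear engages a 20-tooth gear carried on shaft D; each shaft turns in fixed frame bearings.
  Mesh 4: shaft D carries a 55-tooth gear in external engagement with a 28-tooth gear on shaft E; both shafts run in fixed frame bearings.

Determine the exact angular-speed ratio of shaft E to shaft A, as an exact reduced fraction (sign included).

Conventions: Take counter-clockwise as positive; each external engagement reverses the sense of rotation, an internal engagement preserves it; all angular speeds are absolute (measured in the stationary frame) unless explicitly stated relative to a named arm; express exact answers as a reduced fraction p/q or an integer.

561/364

class = fixed-axis compound train [4 meshes; 4 ratios multiply, 4 sense flips]
mesh 1 [51T→77T]: running ratio 51/77, sense −
mesh 2 [77T→65T]: running ratio 51/65, sense +
mesh 3 [20T→20T]: running ratio 51/65, sense −
mesh 4 [55T→28T]: running ratio 561/364, sense +
ω_out/ω_in = 561/364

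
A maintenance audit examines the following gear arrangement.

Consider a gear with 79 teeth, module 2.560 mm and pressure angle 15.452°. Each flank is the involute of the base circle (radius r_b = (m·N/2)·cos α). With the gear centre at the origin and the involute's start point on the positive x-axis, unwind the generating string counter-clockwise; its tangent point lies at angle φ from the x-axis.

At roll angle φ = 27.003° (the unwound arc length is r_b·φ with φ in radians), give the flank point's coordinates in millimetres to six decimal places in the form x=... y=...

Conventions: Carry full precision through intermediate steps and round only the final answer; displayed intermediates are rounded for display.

x=107.695466 y=3.325968

recognized (one wheel, involute flank): single-mesh tooth geometry, m = 2.560, N = 79
pitch radius r_p = m·N/2 = 2.560·79/2 = 101.120000
base radius r_b = r_p·cos α = 101.120000·cos 15.452° = 97.464916
roll angle φ = 27.003° = 0.47129126 rad
x = r_b·(cos φ + φ·sin φ) = 107.695466
y = r_b·(sin φ − φ·cos φ) = 3.325968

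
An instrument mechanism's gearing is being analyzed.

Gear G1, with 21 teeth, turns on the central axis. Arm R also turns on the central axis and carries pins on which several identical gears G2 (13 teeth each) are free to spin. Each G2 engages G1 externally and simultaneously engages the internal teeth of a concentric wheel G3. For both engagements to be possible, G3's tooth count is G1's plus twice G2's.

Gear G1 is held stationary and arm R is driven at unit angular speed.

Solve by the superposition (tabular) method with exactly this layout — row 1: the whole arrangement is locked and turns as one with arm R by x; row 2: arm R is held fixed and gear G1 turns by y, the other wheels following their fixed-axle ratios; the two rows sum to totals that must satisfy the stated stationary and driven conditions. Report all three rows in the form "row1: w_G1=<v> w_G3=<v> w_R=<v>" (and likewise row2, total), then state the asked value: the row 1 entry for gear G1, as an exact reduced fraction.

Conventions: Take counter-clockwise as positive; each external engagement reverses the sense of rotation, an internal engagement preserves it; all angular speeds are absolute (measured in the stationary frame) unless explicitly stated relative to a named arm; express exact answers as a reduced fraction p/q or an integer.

row1: w_G1=1 w_G3=1 w_R=1
row2: w_G1=-1 w_G3=21/47 w_R=0
total: w_G1=0 w_G3=68/47 w_R=1
asked value: 1

planetary set (21T centre, 13T on arm, 47T internal) — Willis relation
row 1 — lock + rotate with arm: ω_sun = ω_ring = ω_arm = x
row 2 — arm fixed, fixed-axis ratios: sun y, ring −(21/47)·y, arm 0
boundary: total ω_sun = x + y = 0 and total ω_arm = x = 1  ⇒  y = -1, x = 1
row 2 ring = −(21/47)·(-1) = 21/47
totals (row 1 + row 2): sun 1 + (-1) = 0, ring 1 + 21/47 = 68/47, arm 1 + 0 = 1
asked cell (row1, sun) = 1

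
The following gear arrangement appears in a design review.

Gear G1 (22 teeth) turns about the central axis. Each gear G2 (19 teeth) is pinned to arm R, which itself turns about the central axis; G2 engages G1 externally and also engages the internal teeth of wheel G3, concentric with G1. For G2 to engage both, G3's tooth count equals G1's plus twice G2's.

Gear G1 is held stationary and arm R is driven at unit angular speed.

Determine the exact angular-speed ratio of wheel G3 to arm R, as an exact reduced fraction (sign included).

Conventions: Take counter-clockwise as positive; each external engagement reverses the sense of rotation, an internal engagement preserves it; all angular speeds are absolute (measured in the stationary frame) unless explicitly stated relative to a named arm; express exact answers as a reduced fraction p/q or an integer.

topology: planetary set — G1 22T / G2 19T / G3 60T, arm = carrier (Willis)
ring teeth: 22 + 2·19 = 60
22(ω_sun−ω_arm) = −60(ω_ring−ω_arm),  ω_sun = 0, ω_arm = 1
ω_ring = 1 − (22/60)(0−1) = 41/30
ω_out/ω_in = 41/30

41/30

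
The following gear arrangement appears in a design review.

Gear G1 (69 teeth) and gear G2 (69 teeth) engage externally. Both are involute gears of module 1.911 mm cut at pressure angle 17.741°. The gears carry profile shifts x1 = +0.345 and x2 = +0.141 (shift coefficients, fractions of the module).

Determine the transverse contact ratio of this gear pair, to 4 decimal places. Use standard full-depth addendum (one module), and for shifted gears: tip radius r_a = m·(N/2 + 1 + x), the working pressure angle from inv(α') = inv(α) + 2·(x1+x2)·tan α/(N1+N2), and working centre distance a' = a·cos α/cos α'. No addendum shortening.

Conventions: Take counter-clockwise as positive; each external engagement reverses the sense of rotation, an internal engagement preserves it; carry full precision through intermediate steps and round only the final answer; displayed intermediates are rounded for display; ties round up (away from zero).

1.8729

single-mesh involute tooth geometry (69T engaging 69T at module 1.911)
base radii: r_b1 = 62.794135, r_b2 = 62.794135
tip radii: r_a1 = 68.499795, r_a2 = 68.109951
inv(α') = inv(17.741°) + 2·(+0.345+0.141)·tan α/(69+69) = 0.01254391  ⇒  α' = 18.91690°
a' = a·cos α / cos α' = 131.8590·cos 17.741°/cos 18.91690° = 132.758594
action lengths: √(r_a1²−r_b1²) = 27.370029, √(r_a2²−r_b2²) = 26.379196
base pitch p_b = π·m·cos α = 5.718075
CR = (27.370029 + 26.379196 − 132.758594·sin 18.91690°)/5.718075 = 1.872895
contact ratio ≈ 1.8729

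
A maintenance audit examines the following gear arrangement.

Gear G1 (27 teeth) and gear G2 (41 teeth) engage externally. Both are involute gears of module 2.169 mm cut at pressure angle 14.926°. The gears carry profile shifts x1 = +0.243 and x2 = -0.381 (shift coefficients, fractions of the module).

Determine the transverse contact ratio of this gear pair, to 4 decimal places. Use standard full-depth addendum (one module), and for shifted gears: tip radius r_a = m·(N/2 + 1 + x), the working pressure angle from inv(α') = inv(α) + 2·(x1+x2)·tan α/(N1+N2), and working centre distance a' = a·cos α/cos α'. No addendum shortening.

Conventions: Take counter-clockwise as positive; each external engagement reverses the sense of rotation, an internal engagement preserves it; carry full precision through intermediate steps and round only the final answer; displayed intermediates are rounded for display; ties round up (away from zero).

1.9787

single-mesh involute tooth geometry (27T engaging 41T at module 2.169)
base radii: r_b1 = 28.293522, r_b2 = 42.964236
tip radii: r_a1 = 31.977567, r_a2 = 45.807111
inv(α') = inv(14.926°) + 2·(+0.243-0.381)·tan α/(27+41) = 0.00497561  ⇒  α' = 13.99420°
a' = a·cos α / cos α' = 73.7460·cos 14.926°/cos 13.99420° = 73.437362
action lengths: √(r_a1²−r_b1²) = 14.901055, √(r_a2²−r_b2²) = 15.886025
base pitch p_b = π·m·cos α = 6.584201
CR = (14.901055 + 15.886025 − 73.437362·sin 13.99420°)/6.584201 = 1.978705
contact ratio ≈ 1.9787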